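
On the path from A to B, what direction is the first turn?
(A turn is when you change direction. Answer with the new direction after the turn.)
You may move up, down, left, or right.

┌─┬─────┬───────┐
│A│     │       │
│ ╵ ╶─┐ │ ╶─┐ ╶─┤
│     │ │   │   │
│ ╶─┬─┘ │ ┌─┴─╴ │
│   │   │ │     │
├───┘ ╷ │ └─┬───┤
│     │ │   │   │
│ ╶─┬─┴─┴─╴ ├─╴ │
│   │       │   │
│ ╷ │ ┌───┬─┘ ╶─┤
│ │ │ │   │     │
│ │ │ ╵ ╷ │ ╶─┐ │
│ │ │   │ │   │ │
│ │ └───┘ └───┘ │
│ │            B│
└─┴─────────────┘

Directions: down, right, up, right, right, down, down, left, down, left, left, down, right, down, down, down, right, right, right, right, right, right
First turn direction: right

Solution:

┌─┬─────┬───────┐
│A│↱ → ↓│       │
│ ╵ ╶─┐ │ ╶─┐ ╶─┤
│↳ ↑  │↓│   │   │
│ ╶─┬─┘ │ ┌─┴─╴ │
│   │↓ ↲│ │     │
├───┘ ╷ │ └─┬───┤
│↓ ← ↲│ │   │   │
│ ╶─┬─┴─┴─╴ ├─╴ │
│↳ ↓│       │   │
│ ╷ │ ┌───┬─┘ ╶─┤
│ │↓│ │   │     │
│ │ │ ╵ ╷ │ ╶─┐ │
│ │↓│   │ │   │ │
│ │ └───┘ └───┘ │
│ │↳ → → → → → B│
└─┴─────────────┘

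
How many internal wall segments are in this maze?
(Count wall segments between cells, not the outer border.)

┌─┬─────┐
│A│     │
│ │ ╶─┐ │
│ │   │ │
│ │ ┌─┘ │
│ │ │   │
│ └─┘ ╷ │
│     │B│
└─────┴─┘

Counting internal wall segments:
Total internal walls: 9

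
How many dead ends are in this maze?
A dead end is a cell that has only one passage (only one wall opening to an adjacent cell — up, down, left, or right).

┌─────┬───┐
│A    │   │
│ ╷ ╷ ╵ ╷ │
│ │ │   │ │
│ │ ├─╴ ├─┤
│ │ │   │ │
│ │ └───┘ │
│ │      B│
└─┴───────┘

Checking each cell for number of passages:

Dead ends found at positions:
  (1, 4)
  (2, 2)
  (2, 4)
  (3, 0)
Total dead ends: 4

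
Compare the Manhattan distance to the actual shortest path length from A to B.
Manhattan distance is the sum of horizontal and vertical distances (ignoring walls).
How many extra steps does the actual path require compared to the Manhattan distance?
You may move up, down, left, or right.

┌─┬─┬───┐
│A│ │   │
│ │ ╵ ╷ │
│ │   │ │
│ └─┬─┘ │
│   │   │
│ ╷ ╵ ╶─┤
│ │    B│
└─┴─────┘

Manhattan distance: |3 - 0| + |3 - 0| = 6
Actual path length: 6
Extra steps: 6 - 6 = 0

Solution:

┌─┬─┬───┐
│A│ │   │
│ │ ╵ ╷ │
│↓│   │ │
│ └─┬─┘ │
│↳ ↓│   │
│ ╷ ╵ ╶─┤
│ │↳ → B│
└─┴─────┘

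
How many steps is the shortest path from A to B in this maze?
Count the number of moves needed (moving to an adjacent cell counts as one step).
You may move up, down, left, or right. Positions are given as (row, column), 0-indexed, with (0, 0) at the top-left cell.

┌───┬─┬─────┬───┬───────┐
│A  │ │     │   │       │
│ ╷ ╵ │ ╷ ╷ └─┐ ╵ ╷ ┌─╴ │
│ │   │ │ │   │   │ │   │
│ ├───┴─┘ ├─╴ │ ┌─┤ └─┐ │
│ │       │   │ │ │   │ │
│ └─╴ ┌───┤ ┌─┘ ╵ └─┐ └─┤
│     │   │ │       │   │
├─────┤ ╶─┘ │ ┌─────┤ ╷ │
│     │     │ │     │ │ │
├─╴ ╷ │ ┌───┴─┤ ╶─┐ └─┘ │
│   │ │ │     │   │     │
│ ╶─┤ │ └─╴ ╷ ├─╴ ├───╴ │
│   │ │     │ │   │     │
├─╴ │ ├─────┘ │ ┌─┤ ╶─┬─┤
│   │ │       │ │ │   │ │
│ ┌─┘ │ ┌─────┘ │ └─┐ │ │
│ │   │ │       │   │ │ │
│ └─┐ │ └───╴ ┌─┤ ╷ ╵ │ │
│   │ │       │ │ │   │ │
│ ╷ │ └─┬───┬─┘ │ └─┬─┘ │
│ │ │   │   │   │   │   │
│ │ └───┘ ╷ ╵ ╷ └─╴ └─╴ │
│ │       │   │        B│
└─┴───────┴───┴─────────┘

Using BFS to find shortest path:
Start: (0, 0), End: (11, 11)
Path found:
(0,0) → (1,0) → (2,0) → (3,0) → (3,1) → (3,2) → (2,2) → (2,3) → (2,4) → (1,4) → (0,4) → (0,5) → (1,5) → (1,6) → (2,6) → (2,5) → (3,5) → (4,5) → (4,4) → (4,3) → (5,3) → (6,3) → (6,4) → (6,5) → (5,5) → (5,6) → (6,6) → (7,6) → (7,5) → (7,4) → (7,3) → (8,3) → (9,3) → (9,4) → (9,5) → (9,6) → (8,6) → (8,7) → (7,7) → (6,7) → (6,8) → (5,8) → (5,7) → (4,7) → (4,8) → (4,9) → (5,9) → (5,10) → (5,11) → (6,11) → (6,10) → (6,9) → (7,9) → (7,10) → (8,10) → (9,10) → (9,9) → (8,9) → (8,8) → (9,8) → (10,8) → (10,9) → (11,9) → (11,10) → (11,11)
Number of steps: 64

Solution:

┌───┬─┬─────┬───┬───────┐
│A  │ │  ↱ ↓│   │       │
│ ╷ ╵ │ ╷ ╷ └─┐ ╵ ╷ ┌─╴ │
│↓│   │ │↑│↳ ↓│   │ │   │
│ ├───┴─┘ ├─╴ │ ┌─┤ └─┐ │
│↓│  ↱ → ↑│↓ ↲│ │ │   │ │
│ └─╴ ┌───┤ ┌─┘ ╵ └─┐ └─┤
│↳ → ↑│   │↓│       │   │
├─────┤ ╶─┘ │ ┌─────┤ ╷ │
│     │↓ ← ↲│ │↱ → ↓│ │ │
├─╴ ╷ │ ┌───┴─┤ ╶─┐ └─┘ │
│   │ │↓│  ↱ ↓│↑ ↰│↳ → ↓│
│ ╶─┤ │ └─╴ ╷ ├─╴ ├───╴ │
│   │ │↳ → ↑│↓│↱ ↑│↓ ← ↲│
├─╴ │ ├─────┘ │ ┌─┤ ╶─┬─┤
│   │ │↓ ← ← ↲│↑│ │↳ ↓│ │
│ ┌─┘ │ ┌─────┘ │ └─┐ │ │
│ │   │↓│    ↱ ↑│↓ ↰│↓│ │
│ └─┐ │ └───╴ ┌─┤ ╷ ╵ │ │
│   │ │↳ → → ↑│ │↓│↑ ↲│ │
│ ╷ │ └─┬───┬─┘ │ └─┬─┘ │
│ │ │   │   │   │↳ ↓│   │
│ │ └───┘ ╷ ╵ ╷ └─╴ └─╴ │
│ │       │   │    ↳ → B│
└─┴───────┴───┴─────────┘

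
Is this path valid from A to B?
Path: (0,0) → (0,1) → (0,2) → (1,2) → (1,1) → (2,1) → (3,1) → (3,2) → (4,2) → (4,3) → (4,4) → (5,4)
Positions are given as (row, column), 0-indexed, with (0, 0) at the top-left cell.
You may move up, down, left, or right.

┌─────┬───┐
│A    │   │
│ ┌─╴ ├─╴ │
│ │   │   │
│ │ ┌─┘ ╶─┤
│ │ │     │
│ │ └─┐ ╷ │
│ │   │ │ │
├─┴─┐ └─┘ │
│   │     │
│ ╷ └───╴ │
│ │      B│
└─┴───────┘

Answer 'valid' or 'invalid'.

Checking path validity:
Result: All consecutive moves are passable.

valid

Correct solution:

┌─────┬───┐
│A → ↓│   │
│ ┌─╴ ├─╴ │
│ │↓ ↲│   │
│ │ ┌─┘ ╶─┤
│ │↓│     │
│ │ └─┐ ╷ │
│ │↳ ↓│ │ │
├─┴─┐ └─┘ │
│   │↳ → ↓│
│ ╷ └───╴ │
│ │      B│
└─┴───────┘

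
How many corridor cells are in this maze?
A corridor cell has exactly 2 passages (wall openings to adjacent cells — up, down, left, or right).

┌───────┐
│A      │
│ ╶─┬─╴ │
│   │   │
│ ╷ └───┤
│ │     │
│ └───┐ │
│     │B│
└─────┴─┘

Counting cells with exactly 2 passages:
Total corridor cells: 12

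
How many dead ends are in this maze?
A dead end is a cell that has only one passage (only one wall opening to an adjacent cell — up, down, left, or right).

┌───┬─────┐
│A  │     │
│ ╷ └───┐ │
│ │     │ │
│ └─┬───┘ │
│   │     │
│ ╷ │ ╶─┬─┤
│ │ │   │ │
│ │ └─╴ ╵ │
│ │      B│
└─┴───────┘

Checking each cell for number of passages:

Dead ends found at positions:
  (0, 2)
  (1, 3)
  (3, 4)
  (4, 0)
Total dead ends: 4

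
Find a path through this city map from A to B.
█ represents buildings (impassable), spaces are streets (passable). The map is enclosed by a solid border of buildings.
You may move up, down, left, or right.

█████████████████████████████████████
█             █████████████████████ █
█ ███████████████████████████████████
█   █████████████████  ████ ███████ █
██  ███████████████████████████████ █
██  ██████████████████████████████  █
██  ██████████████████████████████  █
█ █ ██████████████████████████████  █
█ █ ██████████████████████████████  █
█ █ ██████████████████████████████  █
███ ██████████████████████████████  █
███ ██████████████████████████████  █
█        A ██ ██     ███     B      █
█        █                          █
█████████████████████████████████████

Finding the shortest path from A to B:
Movement: cardinal only
Path length: 22 steps
Directions: right → down → right → right → right → right → right → right → right → right → right → right → right → right → right → right → up → right → right → right → right → right

Solution:

█████████████████████████████████████
█             █████████████████████ █
█ ███████████████████████████████████
█   █████████████████  ████ ███████ █
██  ███████████████████████████████ █
██  ██████████████████████████████  █
██  ██████████████████████████████  █
█ █ ██████████████████████████████  █
█ █ ██████████████████████████████  █
█ █ ██████████████████████████████  █
███ ██████████████████████████████  █
███ ██████████████████████████████  █
█        A↓██ ██     ███↱→→→→B      █
█        █↳→→→→→→→→→→→→→↑           █
█████████████████████████████████████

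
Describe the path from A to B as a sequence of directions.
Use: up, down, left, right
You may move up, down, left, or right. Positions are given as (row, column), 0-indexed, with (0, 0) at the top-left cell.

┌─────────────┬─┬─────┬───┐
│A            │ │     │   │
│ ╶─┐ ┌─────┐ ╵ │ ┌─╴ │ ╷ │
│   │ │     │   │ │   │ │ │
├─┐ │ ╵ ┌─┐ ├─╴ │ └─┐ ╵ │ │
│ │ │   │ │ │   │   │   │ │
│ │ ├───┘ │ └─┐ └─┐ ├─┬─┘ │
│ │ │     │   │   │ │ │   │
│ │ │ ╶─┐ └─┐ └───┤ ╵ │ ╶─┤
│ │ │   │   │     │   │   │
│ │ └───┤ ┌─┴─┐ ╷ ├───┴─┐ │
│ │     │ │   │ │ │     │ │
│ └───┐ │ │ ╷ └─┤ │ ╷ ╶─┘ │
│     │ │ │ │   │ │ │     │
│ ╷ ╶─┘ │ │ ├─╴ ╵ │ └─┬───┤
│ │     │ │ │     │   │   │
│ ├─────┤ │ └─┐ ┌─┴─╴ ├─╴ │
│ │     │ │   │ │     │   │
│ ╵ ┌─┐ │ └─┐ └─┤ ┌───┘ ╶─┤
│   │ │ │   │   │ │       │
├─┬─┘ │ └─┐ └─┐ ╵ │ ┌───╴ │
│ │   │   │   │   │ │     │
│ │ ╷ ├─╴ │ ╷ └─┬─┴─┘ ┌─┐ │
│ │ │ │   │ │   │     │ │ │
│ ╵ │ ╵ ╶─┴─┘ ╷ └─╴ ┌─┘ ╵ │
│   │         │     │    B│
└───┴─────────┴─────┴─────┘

Finding the path and converting it to directions:
Path through cells: (0,0) → (1,0) → (1,1) → (2,1) → (3,1) → (4,1) → (5,1) → (5,2) → (5,3) → (6,3) → (7,3) → (7,2) → (7,1) → (6,1) → (6,0) → (7,0) → (8,0) → (9,0) → (9,1) → (8,1) → (8,2) → (8,3) → (9,3) → (10,3) → (10,4) → (11,4) → (11,3) → (12,3) → (12,4) → (12,5) → (12,6) → (11,6) → (11,7) → (12,7) → (12,8) → (12,9) → (11,9) → (11,10) → (10,10) → (10,11) → (10,12) → (11,12) → (12,12)
Directions: down, right, down, down, down, down, right, right, down, down, left, left, up, left, down, down, down, right, up, right, right, down, down, right, down, left, down, right, right, right, up, right, down, right, right, up, right, up, right, right, down, down

Solution:

┌─────────────┬─┬─────┬───┐
│A            │ │     │   │
│ ╶─┐ ┌─────┐ ╵ │ ┌─╴ │ ╷ │
│↳ ↓│ │     │   │ │   │ │ │
├─┐ │ ╵ ┌─┐ ├─╴ │ └─┐ ╵ │ │
│ │↓│   │ │ │   │   │   │ │
│ │ ├───┘ │ └─┐ └─┐ ├─┬─┘ │
│ │↓│     │   │   │ │ │   │
│ │ │ ╶─┐ └─┐ └───┤ ╵ │ ╶─┤
│ │↓│   │   │     │   │   │
│ │ └───┤ ┌─┴─┐ ╷ ├───┴─┐ │
│ │↳ → ↓│ │   │ │ │     │ │
│ └───┐ │ │ ╷ └─┤ │ ╷ ╶─┘ │
│↓ ↰  │↓│ │ │   │ │ │     │
│ ╷ ╶─┘ │ │ ├─╴ ╵ │ └─┬───┤
│↓│↑ ← ↲│ │ │     │   │   │
│ ├─────┤ │ └─┐ ┌─┴─╴ ├─╴ │
│↓│↱ → ↓│ │   │ │     │   │
│ ╵ ┌─┐ │ └─┐ └─┤ ┌───┘ ╶─┤
│↳ ↑│ │↓│   │   │ │       │
├─┬─┘ │ └─┐ └─┐ ╵ │ ┌───╴ │
│ │   │↳ ↓│   │   │ │↱ → ↓│
│ │ ╷ ├─╴ │ ╷ └─┬─┴─┘ ┌─┐ │
│ │ │ │↓ ↲│ │↱ ↓│  ↱ ↑│ │↓│
│ ╵ │ ╵ ╶─┴─┘ ╷ └─╴ ┌─┘ ╵ │
│   │  ↳ → → ↑│↳ → ↑│    B│
└───┴─────────┴─────┴─────┘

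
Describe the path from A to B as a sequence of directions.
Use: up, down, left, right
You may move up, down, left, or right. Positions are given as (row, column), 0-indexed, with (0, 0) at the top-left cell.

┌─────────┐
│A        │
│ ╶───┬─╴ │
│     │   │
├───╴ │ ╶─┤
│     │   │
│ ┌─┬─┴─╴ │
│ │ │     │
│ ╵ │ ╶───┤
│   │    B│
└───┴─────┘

Finding the path and converting it to directions:
Path through cells: (0,0) → (0,1) → (0,2) → (0,3) → (0,4) → (1,4) → (1,3) → (2,3) → (2,4) → (3,4) → (3,3) → (3,2) → (4,2) → (4,3) → (4,4)
Directions: right, right, right, right, down, left, down, right, down, left, left, down, right, right

Solution:

┌─────────┐
│A → → → ↓│
│ ╶───┬─╴ │
│     │↓ ↲│
├───╴ │ ╶─┤
│     │↳ ↓│
│ ┌─┬─┴─╴ │
│ │ │↓ ← ↲│
│ ╵ │ ╶───┤
│   │↳ → B│
└───┴─────┘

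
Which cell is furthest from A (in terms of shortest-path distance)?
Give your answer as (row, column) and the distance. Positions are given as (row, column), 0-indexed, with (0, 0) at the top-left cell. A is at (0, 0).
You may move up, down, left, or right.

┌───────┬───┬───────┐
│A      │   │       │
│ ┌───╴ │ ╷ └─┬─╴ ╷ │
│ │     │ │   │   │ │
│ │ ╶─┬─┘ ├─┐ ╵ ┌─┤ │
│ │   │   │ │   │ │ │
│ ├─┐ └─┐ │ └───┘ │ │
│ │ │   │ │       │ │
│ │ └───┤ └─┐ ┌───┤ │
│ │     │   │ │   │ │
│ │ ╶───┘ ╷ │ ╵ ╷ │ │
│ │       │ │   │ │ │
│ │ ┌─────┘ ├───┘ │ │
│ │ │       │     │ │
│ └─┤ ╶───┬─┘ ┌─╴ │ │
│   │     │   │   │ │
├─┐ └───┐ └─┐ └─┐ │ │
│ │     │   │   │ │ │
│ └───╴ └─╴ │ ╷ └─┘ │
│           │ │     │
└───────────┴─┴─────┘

Computing BFS distances from A to all cells:
Furthest cell: (2, 8)
Distance: 66 steps

Path from A to the furthest cell:

┌───────┬───┬───────┐
│A      │↱ ↓│    ↱ ↓│
│ ┌───╴ │ ╷ └─┬─╴ ╷ │
│↓│     │↑│↳ ↓│↱ ↑│↓│
│ │ ╶─┬─┘ ├─┐ ╵ ┌─┤ │
│↓│   │  ↑│ │↳ ↑│B│↓│
│ ├─┐ └─┐ │ └───┘ │ │
│↓│ │   │↑│  ↱ → ↑│↓│
│ │ └───┤ └─┐ ┌───┤ │
│↓│     │↑ ↰│↑│↓ ↰│↓│
│ │ ╶───┘ ╷ │ ╵ ╷ │ │
│↓│       │↑│↑ ↲│↑│↓│
│ │ ┌─────┘ ├───┘ │ │
│↓│ │↱ → → ↑│↱ → ↑│↓│
│ └─┤ ╶───┬─┘ ┌─╴ │ │
│↳ ↓│↑ ← ↰│  ↑│   │↓│
├─┐ └───┐ └─┐ └─┐ │ │
│ │↳ → ↓│↑ ↰│↑ ↰│ │↓│
│ └───╴ └─╴ │ ╷ └─┘ │
│      ↳ → ↑│ │↑ ← ↲│
└───────────┴─┴─────┘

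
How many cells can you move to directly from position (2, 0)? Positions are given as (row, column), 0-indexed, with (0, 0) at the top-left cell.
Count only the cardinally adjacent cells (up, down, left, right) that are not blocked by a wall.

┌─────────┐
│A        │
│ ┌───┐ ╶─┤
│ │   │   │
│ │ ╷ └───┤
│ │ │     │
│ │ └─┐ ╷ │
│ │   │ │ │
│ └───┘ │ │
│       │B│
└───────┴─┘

Checking passable neighbors of (2, 0):
Neighbors: (1, 0), (3, 0)
Count: 2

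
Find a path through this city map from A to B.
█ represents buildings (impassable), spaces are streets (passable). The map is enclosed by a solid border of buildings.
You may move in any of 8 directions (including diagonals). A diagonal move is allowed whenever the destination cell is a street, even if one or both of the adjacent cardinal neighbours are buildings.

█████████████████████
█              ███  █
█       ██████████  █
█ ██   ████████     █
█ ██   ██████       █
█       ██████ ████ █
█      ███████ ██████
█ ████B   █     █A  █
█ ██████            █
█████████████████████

Finding the shortest path from A to B:
Movement: 8-directional
Path length: 11 steps
Directions: down-left → left → left → left → left → left → left → left → left → up-left → left

Solution:

█████████████████████
█              ███  █
█       ██████████  █
█ ██   ████████     █
█ ██   ██████       █
█       ██████ ████ █
█      ███████ ██████
█ ████B←  █     █A  █
█ ██████↖←←←←←←←←   █
█████████████████████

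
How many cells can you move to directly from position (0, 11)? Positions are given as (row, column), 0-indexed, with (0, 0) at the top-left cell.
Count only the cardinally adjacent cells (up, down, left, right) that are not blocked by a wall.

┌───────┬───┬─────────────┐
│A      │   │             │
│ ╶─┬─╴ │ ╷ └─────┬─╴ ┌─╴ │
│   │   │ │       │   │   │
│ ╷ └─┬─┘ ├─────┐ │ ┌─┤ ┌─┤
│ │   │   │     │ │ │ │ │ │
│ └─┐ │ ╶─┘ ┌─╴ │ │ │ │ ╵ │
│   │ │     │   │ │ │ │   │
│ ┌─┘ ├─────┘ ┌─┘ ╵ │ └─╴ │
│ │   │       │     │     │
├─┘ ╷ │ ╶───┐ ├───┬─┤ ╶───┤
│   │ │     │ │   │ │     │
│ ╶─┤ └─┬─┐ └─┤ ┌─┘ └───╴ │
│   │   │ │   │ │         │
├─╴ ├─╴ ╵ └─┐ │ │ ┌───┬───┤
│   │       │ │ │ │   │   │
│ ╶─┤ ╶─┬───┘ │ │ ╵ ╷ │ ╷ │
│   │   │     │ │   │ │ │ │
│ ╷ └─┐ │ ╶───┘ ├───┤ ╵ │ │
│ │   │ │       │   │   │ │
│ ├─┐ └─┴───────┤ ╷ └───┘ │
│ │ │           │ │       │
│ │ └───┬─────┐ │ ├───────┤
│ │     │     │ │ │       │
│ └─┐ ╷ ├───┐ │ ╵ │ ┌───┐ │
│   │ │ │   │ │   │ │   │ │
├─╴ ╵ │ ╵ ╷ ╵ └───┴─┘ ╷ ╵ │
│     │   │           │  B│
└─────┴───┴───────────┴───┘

Checking passable neighbors of (0, 11):
Neighbors: (0, 10), (0, 12)
Count: 2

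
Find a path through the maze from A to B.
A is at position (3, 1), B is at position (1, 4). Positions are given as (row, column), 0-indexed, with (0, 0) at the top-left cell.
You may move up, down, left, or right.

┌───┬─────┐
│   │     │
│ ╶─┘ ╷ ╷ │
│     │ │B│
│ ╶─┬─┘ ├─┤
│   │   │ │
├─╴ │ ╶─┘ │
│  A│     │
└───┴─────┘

Finding the shortest path from (3, 1) to (1, 4):
Path length: 9 steps
Directions: up → left → up → right → right → up → right → right → down

Solution:

┌───┬─────┐
│   │↱ → ↓│
│ ╶─┘ ╷ ╷ │
│↱ → ↑│ │B│
│ ╶─┬─┘ ├─┤
│↑ ↰│   │ │
├─╴ │ ╶─┘ │
│  A│     │
└───┴─────┘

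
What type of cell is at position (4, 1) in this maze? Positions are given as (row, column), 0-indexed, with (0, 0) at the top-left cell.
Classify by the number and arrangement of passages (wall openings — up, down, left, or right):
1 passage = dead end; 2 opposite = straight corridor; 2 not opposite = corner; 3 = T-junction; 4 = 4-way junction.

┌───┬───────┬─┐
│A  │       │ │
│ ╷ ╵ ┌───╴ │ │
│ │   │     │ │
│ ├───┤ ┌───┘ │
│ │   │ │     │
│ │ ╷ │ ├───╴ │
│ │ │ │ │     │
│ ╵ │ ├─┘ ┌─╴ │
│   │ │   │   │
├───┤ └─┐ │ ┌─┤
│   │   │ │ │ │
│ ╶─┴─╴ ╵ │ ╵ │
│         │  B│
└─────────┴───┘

Checking cell at (4, 1):
Number of passages: 2
Cell type: corner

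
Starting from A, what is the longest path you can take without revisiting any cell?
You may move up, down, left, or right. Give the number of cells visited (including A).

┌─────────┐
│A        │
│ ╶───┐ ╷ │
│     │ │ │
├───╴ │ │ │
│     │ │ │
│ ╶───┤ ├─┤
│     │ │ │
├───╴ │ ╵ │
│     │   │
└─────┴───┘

Finding longest simple path using DFS:
Start: (0, 0)
Longest path visits 13 cells
Path: A → down → right → right → down → left → left → down → right → right → down → left → left

Solution:

┌─────────┐
│A        │
│ ╶───┐ ╷ │
│↳ → ↓│ │ │
├───╴ │ │ │
│↓ ← ↲│ │ │
│ ╶───┤ ├─┤
│↳ → ↓│ │ │
├───╴ │ ╵ │
│B ← ↲│   │
└─────┴───┘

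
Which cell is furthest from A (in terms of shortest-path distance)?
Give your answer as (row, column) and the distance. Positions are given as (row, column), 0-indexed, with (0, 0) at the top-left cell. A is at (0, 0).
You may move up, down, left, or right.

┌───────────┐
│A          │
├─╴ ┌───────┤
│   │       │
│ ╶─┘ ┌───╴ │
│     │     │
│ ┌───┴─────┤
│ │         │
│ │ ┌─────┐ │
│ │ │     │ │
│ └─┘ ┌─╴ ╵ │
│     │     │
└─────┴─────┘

Computing BFS distances from A to all cells:
Furthest cell: (4, 1)
Distance: 21 steps

Path from A to the furthest cell:

┌───────────┐
│A ↓        │
├─╴ ┌───────┤
│↓ ↲│       │
│ ╶─┘ ┌───╴ │
│↓    │     │
│ ┌───┴─────┤
│↓│↓ ← ← ← ↰│
│ │ ┌─────┐ │
│↓│B│↱ → ↓│↑│
│ └─┘ ┌─╴ ╵ │
│↳ → ↑│  ↳ ↑│
└─────┴─────┘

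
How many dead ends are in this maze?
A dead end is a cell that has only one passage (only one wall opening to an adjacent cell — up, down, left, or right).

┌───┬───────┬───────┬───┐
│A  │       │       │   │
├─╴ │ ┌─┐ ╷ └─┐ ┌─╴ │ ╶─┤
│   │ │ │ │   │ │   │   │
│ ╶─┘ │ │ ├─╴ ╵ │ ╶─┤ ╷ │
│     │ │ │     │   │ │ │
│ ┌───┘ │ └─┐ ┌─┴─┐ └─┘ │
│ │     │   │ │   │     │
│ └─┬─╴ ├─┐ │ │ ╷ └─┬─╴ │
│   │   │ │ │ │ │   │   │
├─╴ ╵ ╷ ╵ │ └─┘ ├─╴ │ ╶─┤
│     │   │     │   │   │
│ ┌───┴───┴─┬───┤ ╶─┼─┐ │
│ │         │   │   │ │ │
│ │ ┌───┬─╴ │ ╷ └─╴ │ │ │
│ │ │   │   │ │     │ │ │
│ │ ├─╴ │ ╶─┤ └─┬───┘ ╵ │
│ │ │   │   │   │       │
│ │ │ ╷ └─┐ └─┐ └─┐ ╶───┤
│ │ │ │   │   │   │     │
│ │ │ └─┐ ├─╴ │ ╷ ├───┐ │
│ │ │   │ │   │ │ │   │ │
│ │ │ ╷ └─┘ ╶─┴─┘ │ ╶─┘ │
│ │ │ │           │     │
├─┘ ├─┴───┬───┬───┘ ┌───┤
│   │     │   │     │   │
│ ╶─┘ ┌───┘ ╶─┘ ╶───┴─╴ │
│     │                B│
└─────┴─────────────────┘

Checking each cell for number of passages:

Dead ends found at positions:
  (0, 0)
  (0, 6)
  (0, 11)
  (1, 3)
  (2, 5)
  (2, 10)
  (3, 1)
  (4, 4)
  (4, 6)
  (6, 10)
  (7, 2)
  (8, 8)
  (10, 4)
  (10, 7)
  (10, 10)
  (11, 0)
  (11, 2)
  (12, 4)
  (12, 6)
  (12, 10)
  (13, 3)
Total dead ends: 21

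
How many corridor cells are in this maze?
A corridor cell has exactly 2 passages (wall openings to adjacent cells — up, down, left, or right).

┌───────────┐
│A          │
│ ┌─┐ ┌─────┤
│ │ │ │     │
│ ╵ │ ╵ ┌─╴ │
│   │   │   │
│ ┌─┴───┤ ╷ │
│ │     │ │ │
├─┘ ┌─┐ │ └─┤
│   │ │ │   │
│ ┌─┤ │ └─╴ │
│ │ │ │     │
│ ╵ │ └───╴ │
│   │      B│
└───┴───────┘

Counting cells with exactly 2 passages:
Total corridor cells: 32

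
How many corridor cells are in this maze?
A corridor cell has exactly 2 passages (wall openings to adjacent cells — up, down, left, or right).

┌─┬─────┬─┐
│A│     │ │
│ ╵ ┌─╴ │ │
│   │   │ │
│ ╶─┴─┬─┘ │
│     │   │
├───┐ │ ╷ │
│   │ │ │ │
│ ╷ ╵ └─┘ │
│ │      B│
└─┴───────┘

Counting cells with exactly 2 passages:
Total corridor cells: 17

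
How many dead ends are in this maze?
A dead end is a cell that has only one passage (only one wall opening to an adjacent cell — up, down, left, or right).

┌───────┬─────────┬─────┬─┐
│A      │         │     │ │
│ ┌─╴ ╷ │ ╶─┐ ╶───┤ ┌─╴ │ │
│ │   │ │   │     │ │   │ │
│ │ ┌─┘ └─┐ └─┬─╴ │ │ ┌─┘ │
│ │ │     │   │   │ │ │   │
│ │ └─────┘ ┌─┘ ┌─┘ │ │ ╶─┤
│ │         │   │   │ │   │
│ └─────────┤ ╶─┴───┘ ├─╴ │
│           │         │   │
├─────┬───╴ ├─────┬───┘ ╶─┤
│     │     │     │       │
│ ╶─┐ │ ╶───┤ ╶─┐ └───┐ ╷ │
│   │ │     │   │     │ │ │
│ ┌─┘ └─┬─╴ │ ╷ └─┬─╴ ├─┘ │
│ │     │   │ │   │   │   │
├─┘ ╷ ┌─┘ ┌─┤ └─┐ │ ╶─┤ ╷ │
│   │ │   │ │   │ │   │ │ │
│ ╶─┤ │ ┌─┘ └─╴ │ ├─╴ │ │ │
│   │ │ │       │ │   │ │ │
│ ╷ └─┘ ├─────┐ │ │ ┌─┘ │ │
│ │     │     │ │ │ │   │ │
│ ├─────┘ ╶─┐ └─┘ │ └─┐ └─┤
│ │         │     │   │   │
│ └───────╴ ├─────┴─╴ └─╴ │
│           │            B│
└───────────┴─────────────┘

Checking each cell for number of passages:

Dead ends found at positions:
  (0, 8)
  (0, 12)
  (2, 2)
  (2, 4)
  (2, 6)
  (3, 8)
  (5, 9)
  (6, 1)
  (6, 11)
  (7, 0)
  (7, 3)
  (8, 5)
  (9, 2)
  (9, 4)
  (10, 7)
  (10, 10)
  (10, 12)
  (11, 1)
  (12, 6)
Total dead ends: 19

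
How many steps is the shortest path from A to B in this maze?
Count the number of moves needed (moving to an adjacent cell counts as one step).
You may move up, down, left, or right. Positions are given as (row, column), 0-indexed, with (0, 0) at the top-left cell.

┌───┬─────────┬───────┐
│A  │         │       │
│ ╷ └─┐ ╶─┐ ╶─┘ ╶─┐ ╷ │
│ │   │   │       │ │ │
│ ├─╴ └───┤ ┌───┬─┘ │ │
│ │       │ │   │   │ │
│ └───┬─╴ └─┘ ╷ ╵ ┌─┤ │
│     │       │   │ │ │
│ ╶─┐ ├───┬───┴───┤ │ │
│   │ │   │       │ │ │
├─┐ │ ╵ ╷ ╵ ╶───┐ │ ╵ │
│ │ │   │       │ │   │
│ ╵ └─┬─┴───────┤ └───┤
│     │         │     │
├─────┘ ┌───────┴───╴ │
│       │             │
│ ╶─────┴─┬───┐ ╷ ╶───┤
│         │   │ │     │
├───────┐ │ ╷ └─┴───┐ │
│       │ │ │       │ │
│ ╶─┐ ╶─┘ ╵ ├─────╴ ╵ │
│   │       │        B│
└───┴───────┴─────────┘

Using BFS to find shortest path:
Start: (0, 0), End: (10, 10)
Path found:
(0,0) → (1,0) → (2,0) → (3,0) → (3,1) → (3,2) → (4,2) → (5,2) → (5,3) → (4,3) → (4,4) → (5,4) → (5,5) → (4,5) → (4,6) → (4,7) → (4,8) → (5,8) → (6,8) → (6,9) → (6,10) → (7,10) → (7,9) → (7,8) → (8,8) → (8,9) → (8,10) → (9,10) → (10,10)
Number of steps: 28

Solution:

┌───┬─────────┬───────┐
│A  │         │       │
│ ╷ └─┐ ╶─┐ ╶─┘ ╶─┐ ╷ │
│↓│   │   │       │ │ │
│ ├─╴ └───┤ ┌───┬─┘ │ │
│↓│       │ │   │   │ │
│ └───┬─╴ └─┘ ╷ ╵ ┌─┤ │
│↳ → ↓│       │   │ │ │
│ ╶─┐ ├───┬───┴───┤ │ │
│   │↓│↱ ↓│↱ → → ↓│ │ │
├─┐ │ ╵ ╷ ╵ ╶───┐ │ ╵ │
│ │ │↳ ↑│↳ ↑    │↓│   │
│ ╵ └─┬─┴───────┤ └───┤
│     │         │↳ → ↓│
├─────┘ ┌───────┴───╴ │
│       │        ↓ ← ↲│
│ ╶─────┴─┬───┐ ╷ ╶───┤
│         │   │ │↳ → ↓│
├───────┐ │ ╷ └─┴───┐ │
│       │ │ │       │↓│
│ ╶─┐ ╶─┘ ╵ ├─────╴ ╵ │
│   │       │        B│
└───┴───────┴─────────┘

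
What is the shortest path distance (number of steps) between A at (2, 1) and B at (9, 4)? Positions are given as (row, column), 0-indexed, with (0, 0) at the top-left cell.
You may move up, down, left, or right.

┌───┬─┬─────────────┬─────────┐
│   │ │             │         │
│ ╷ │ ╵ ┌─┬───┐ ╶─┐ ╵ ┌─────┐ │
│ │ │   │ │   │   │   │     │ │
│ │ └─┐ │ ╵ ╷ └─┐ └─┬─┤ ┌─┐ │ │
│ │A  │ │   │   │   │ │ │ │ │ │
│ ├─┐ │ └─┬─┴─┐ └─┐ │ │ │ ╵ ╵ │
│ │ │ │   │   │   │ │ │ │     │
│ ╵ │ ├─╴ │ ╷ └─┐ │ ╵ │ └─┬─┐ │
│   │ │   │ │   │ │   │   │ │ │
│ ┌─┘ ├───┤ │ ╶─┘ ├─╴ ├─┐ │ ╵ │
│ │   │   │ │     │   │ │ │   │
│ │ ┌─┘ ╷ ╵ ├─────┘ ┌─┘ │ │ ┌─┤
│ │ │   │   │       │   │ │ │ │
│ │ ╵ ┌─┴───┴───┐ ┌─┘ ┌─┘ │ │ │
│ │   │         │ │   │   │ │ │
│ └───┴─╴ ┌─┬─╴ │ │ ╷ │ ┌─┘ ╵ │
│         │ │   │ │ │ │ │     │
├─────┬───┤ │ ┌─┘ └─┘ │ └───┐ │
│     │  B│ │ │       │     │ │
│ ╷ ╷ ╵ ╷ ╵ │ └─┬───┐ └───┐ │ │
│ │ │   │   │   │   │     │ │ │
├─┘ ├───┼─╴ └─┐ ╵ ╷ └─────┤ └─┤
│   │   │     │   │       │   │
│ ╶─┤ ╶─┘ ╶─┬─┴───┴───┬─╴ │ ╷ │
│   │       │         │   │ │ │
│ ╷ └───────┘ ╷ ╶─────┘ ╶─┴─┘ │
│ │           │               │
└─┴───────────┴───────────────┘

Finding path from (2, 1) to (9, 4):
Path: (2,1) → (1,1) → (0,1) → (0,0) → (1,0) → (2,0) → (3,0) → (4,0) → (5,0) → (6,0) → (7,0) → (8,0) → (8,1) → (8,2) → (8,3) → (8,4) → (7,4) → (7,5) → (7,6) → (7,7) → (8,7) → (8,6) → (9,6) → (10,6) → (10,7) → (11,7) → (11,8) → (10,8) → (10,9) → (11,9) → (11,10) → (11,11) → (11,12) → (12,12) → (12,11) → (13,11) → (13,10) → (13,9) → (13,8) → (13,7) → (12,7) → (12,6) → (13,6) → (13,5) → (13,4) → (13,3) → (13,2) → (13,1) → (12,1) → (12,0) → (11,0) → (11,1) → (10,1) → (9,1) → (9,2) → (10,2) → (10,3) → (9,3) → (9,4)
Distance: 58 steps

Solution:

┌───┬─┬─────────────┬─────────┐
│↓ ↰│ │             │         │
│ ╷ │ ╵ ┌─┬───┐ ╶─┐ ╵ ┌─────┐ │
│↓│↑│   │ │   │   │   │     │ │
│ │ └─┐ │ ╵ ╷ └─┐ └─┬─┤ ┌─┐ │ │
│↓│A  │ │   │   │   │ │ │ │ │ │
│ ├─┐ │ └─┬─┴─┐ └─┐ │ │ │ ╵ ╵ │
│↓│ │ │   │   │   │ │ │ │     │
│ ╵ │ ├─╴ │ ╷ └─┐ │ ╵ │ └─┬─┐ │
│↓  │ │   │ │   │ │   │   │ │ │
│ ┌─┘ ├───┤ │ ╶─┘ ├─╴ ├─┐ │ ╵ │
│↓│   │   │ │     │   │ │ │   │
│ │ ┌─┘ ╷ ╵ ├─────┘ ┌─┘ │ │ ┌─┤
│↓│ │   │   │       │   │ │ │ │
│ │ ╵ ┌─┴───┴───┐ ┌─┘ ┌─┘ │ │ │
│↓│   │  ↱ → → ↓│ │   │   │ │ │
│ └───┴─╴ ┌─┬─╴ │ │ ╷ │ ┌─┘ ╵ │
│↳ → → → ↑│ │↓ ↲│ │ │ │ │     │
├─────┬───┤ │ ┌─┘ └─┘ │ └───┐ │
│  ↱ ↓│↱ B│ │↓│       │     │ │
│ ╷ ╷ ╵ ╷ ╵ │ └─┬───┐ └───┐ │ │
│ │↑│↳ ↑│   │↳ ↓│↱ ↓│     │ │ │
├─┘ ├───┼─╴ └─┐ ╵ ╷ └─────┤ └─┤
│↱ ↑│   │     │↳ ↑│↳ → → ↓│   │
│ ╶─┤ ╶─┘ ╶─┬─┴───┴───┬─╴ │ ╷ │
│↑ ↰│       │↓ ↰      │↓ ↲│ │ │
│ ╷ └───────┘ ╷ ╶─────┘ ╶─┴─┘ │
│ │↑ ← ← ← ← ↲│↑ ← ← ← ↲      │
└─┴───────────┴───────────────┘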